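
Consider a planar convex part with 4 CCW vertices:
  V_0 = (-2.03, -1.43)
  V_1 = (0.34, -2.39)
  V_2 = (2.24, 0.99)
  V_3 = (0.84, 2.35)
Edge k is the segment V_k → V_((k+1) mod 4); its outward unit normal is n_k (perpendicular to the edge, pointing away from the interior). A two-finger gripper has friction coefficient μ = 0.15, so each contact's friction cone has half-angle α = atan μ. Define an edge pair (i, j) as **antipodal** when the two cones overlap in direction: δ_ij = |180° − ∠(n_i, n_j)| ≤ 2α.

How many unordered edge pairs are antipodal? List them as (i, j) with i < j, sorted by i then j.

α = atan 0.15 = 8.53°;  2α = 17.06°
n_0 = (-0.3754, -0.9268)
n_1 = (+0.8717, -0.4900)
n_2 = (+0.6968, +0.7173)
n_3 = (-0.7964, +0.6047)
  (0,1): δ = 97.29°  ·
  (0,2): δ = 22.12°  ·
  (0,3): δ = 74.84°  ·
  (1,2): δ = 104.83°  ·
  (1,3): δ = 7.87°  ✓
  (2,3): δ = 83.04°  ·
antipodal pairs: 1

count = 1; pairs: (1,3)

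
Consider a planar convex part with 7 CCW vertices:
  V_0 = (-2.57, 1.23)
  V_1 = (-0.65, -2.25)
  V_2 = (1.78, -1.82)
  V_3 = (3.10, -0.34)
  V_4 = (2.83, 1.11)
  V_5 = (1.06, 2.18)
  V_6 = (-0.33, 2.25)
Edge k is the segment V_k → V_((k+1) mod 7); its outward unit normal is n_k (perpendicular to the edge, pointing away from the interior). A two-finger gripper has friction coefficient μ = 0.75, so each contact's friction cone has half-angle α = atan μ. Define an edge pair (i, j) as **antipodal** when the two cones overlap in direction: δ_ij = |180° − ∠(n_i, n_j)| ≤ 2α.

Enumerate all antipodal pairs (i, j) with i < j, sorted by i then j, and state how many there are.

α = atan 0.75 = 36.87°;  2α = 73.74°
n_0 = (-0.8756, -0.4831)
n_1 = (+0.1742, -0.9847)
n_2 = (+0.7463, -0.6656)
n_3 = (+0.9831, +0.1831)
n_4 = (+0.5173, +0.8558)
n_5 = (+0.0503, +0.9987)
n_6 = (-0.4144, +0.9101)
  (0,1): δ = 108.85°  ·
  (0,2): δ = 70.62°  ✓
  (0,3): δ = 18.34°  ✓
  (0,4): δ = 29.96°  ✓
  (0,5): δ = 58.23°  ✓
  (0,6): δ = 85.60°  ·
  (1,2): δ = 141.76°  ·
  (1,3): δ = 89.49°  ·
  (1,4): δ = 41.19°  ✓
  (1,5): δ = 12.92°  ✓
  (1,6): δ = 14.45°  ✓
  (2,3): δ = 127.72°  ·
  (2,4): δ = 79.42°  ·
  (2,5): δ = 51.15°  ✓
  (2,6): δ = 23.79°  ✓
  (3,4): δ = 131.70°  ·
  (3,5): δ = 103.43°  ·
  (3,6): δ = 76.07°  ·
  (4,5): δ = 151.73°  ·
  (4,6): δ = 124.36°  ·
  (5,6): δ = 152.63°  ·
antipodal pairs: 9

count = 9; pairs: (0,2), (0,3), (0,4), (0,5), (1,4), (1,5), (1,6), (2,5), (2,6)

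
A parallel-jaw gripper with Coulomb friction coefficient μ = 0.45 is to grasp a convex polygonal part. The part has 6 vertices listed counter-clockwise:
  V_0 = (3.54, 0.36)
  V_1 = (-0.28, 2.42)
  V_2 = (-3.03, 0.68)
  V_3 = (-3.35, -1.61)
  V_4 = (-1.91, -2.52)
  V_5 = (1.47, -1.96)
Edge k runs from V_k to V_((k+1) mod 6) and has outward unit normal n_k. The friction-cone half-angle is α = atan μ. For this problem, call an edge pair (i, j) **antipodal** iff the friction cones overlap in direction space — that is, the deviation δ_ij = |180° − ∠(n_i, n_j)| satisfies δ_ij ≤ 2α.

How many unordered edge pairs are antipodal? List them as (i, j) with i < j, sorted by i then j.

α = atan 0.45 = 24.23°;  2α = 48.46°
n_0 = (+0.4746, +0.8802)
n_1 = (-0.5347, +0.8451)
n_2 = (-0.9904, +0.1384)
n_3 = (-0.5342, -0.8453)
n_4 = (+0.1635, -0.9866)
n_5 = (+0.7462, -0.6658)
  (0,1): δ = 119.34°  ·
  (0,2): δ = 69.62°  ·
  (0,3): δ = 3.95°  ✓
  (0,4): δ = 37.74°  ✓
  (0,5): δ = 76.60°  ·
  (1,2): δ = 130.28°  ·
  (1,3): δ = 64.61°  ·
  (1,4): δ = 22.92°  ✓
  (1,5): δ = 15.94°  ✓
  (2,3): δ = 114.34°  ·
  (2,4): δ = 72.64°  ·
  (2,5): δ = 33.79°  ✓
  (3,4): δ = 138.30°  ·
  (3,5): δ = 99.45°  ·
  (4,5): δ = 141.15°  ·
antipodal pairs: 5

count = 5; pairs: (0,3), (0,4), (1,4), (1,5), (2,5)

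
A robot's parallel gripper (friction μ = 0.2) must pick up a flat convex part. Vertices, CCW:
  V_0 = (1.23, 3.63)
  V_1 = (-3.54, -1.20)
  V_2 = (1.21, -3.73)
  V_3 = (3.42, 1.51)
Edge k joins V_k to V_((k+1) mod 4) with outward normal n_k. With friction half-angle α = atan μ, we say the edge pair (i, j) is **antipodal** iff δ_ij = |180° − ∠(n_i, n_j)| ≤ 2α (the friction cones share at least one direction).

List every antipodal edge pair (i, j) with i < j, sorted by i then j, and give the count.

α = atan 0.2 = 11.31°;  2α = 22.62°
n_0 = (-0.7115, +0.7027)
n_1 = (-0.4701, -0.8826)
n_2 = (+0.9214, -0.3886)
n_3 = (+0.6955, +0.7185)
  (0,1): δ = 73.40°  ·
  (0,2): δ = 21.77°  ✓
  (0,3): δ = 90.57°  ·
  (1,2): δ = 84.83°  ·
  (1,3): δ = 16.03°  ✓
  (2,3): δ = 111.20°  ·
antipodal pairs: 2

count = 2; pairs: (0,2), (1,3)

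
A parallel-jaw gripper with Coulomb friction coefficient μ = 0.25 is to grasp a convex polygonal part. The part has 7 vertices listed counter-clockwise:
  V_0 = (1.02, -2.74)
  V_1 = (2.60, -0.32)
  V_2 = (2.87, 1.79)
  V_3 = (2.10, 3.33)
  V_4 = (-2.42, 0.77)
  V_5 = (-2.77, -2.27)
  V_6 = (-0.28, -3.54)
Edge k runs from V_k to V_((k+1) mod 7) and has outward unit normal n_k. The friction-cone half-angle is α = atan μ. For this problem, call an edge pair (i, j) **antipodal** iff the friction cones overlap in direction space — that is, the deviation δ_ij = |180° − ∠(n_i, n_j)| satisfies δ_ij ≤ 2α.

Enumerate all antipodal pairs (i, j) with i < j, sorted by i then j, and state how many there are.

α = atan 0.25 = 14.04°;  2α = 28.07°
n_0 = (+0.8373, -0.5467)
n_1 = (+0.9919, -0.1269)
n_2 = (+0.8944, +0.4472)
n_3 = (-0.4928, +0.8701)
n_4 = (-0.9934, +0.1144)
n_5 = (-0.4544, -0.8908)
n_6 = (+0.5241, -0.8517)
  (0,1): δ = 154.15°  ·
  (0,2): δ = 120.29°  ·
  (0,3): δ = 27.33°  ✓
  (0,4): δ = 26.57°  ✓
  (0,5): δ = 96.12°  ·
  (0,6): δ = 154.75°  ·
  (1,2): δ = 146.14°  ·
  (1,3): δ = 53.18°  ·
  (1,4): δ = 0.72°  ✓
  (1,5): δ = 70.27°  ·
  (1,6): δ = 128.90°  ·
  (2,3): δ = 87.04°  ·
  (2,4): δ = 33.13°  ·
  (2,5): δ = 36.41°  ·
  (2,6): δ = 95.04°  ·
  (3,4): δ = 126.09°  ·
  (3,5): δ = 56.55°  ·
  (3,6): δ = 2.08°  ✓
  (4,5): δ = 110.46°  ·
  (4,6): δ = 51.82°  ·
  (5,6): δ = 121.37°  ·
antipodal pairs: 4

count = 4; pairs: (0,3), (0,4), (1,4), (3,6)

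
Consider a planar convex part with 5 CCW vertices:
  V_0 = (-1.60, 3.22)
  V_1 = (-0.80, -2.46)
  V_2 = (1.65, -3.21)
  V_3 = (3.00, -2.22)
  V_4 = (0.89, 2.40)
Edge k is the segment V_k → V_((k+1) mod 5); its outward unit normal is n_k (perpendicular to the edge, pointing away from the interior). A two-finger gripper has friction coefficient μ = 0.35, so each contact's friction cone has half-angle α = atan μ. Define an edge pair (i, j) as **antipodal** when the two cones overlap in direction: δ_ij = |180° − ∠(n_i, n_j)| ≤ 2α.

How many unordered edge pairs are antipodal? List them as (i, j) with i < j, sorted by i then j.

α = atan 0.35 = 19.29°;  2α = 38.58°
n_0 = (-0.9902, -0.1395)
n_1 = (-0.2927, -0.9562)
n_2 = (+0.5914, -0.8064)
n_3 = (+0.9096, +0.4154)
n_4 = (+0.3128, +0.9498)
  (0,1): δ = 115.04°  ·
  (0,2): δ = 61.76°  ·
  (0,3): δ = 16.53°  ✓
  (0,4): δ = 63.76°  ·
  (1,2): δ = 126.73°  ·
  (1,3): δ = 48.43°  ·
  (1,4): δ = 1.21°  ✓
  (2,3): δ = 101.71°  ·
  (2,4): δ = 54.48°  ·
  (3,4): δ = 132.77°  ·
antipodal pairs: 2

count = 2; pairs: (0,3), (1,4)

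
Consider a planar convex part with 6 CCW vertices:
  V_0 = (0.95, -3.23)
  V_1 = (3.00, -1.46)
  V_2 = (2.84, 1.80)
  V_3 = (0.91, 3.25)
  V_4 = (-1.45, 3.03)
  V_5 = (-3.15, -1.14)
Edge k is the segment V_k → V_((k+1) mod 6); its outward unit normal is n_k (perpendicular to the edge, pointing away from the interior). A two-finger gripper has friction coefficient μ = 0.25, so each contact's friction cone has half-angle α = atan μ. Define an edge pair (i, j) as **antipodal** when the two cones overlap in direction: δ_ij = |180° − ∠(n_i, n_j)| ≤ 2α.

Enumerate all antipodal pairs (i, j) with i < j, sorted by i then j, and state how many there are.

count = 3; pairs: (0,4), (1,4), (2,5)

α = atan 0.25 = 14.04°;  2α = 28.07°
n_0 = (+0.6535, -0.7569)
n_1 = (+0.9988, +0.0490)
n_2 = (+0.6007, +0.7995)
n_3 = (-0.0928, +0.9957)
n_4 = (-0.9260, +0.3775)
n_5 = (-0.4542, -0.8909)
  (0,1): δ = 128.00°  ·
  (0,2): δ = 77.73°  ·
  (0,3): δ = 35.48°  ·
  (0,4): δ = 27.01°  ✓
  (0,5): δ = 112.18°  ·
  (1,2): δ = 129.73°  ·
  (1,3): δ = 87.48°  ·
  (1,4): δ = 24.99°  ✓
  (1,5): δ = 60.18°  ·
  (2,3): δ = 137.76°  ·
  (2,4): δ = 75.26°  ·
  (2,5): δ = 9.91°  ✓
  (3,4): δ = 117.51°  ·
  (3,5): δ = 32.34°  ·
  (4,5): δ = 94.83°  ·
antipodal pairs: 3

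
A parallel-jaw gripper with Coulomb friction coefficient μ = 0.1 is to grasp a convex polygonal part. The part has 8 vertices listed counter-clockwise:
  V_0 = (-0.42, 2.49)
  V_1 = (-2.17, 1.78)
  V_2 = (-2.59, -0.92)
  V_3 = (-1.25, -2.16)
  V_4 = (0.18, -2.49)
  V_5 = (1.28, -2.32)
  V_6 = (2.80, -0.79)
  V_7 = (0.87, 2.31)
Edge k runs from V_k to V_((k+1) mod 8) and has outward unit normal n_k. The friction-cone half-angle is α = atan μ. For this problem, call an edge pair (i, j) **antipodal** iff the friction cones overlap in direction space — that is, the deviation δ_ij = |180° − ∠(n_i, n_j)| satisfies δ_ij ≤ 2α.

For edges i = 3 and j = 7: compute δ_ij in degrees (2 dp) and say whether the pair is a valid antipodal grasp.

α = atan 0.1 = 5.71°;  2α = 11.42°
edge 3: e_3 = (+1.43, -0.33);  n_3 = (-0.2249, -0.9744)
edge 7: e_7 = (-1.29, +0.18);  n_7 = (+0.1382, +0.9904)
∠(n_3, n_7) = 174.95°
δ = |180° − 174.95°| = 5.05°
5.05° ≤ 2α = 11.42°  →  valid

δ = 5.05°, valid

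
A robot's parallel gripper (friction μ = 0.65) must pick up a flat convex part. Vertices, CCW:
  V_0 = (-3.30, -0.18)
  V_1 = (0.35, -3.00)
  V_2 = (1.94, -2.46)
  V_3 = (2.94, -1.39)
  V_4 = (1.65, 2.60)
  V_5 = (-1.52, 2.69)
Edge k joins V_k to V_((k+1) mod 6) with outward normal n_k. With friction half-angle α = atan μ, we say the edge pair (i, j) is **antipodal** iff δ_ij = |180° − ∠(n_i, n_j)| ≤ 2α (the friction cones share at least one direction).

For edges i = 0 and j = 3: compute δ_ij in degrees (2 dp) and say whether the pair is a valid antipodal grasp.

δ = 34.39°, valid

α = atan 0.65 = 33.02°;  2α = 66.05°
edge 0: e_0 = (+3.65, -2.82);  n_0 = (-0.6114, -0.7913)
edge 3: e_3 = (-1.29, +3.99);  n_3 = (+0.9515, +0.3076)
∠(n_0, n_3) = 145.61°
δ = |180° − 145.61°| = 34.39°
34.39° ≤ 2α = 66.05°  →  valid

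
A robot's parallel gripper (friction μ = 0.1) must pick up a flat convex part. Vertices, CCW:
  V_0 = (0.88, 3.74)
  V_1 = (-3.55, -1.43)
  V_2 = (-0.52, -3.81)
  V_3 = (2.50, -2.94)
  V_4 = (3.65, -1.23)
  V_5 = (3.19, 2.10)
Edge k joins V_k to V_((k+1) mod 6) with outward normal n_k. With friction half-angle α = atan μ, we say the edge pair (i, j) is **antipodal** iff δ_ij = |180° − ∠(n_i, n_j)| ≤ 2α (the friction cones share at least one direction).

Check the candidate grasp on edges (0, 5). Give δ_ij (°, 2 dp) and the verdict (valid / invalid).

δ = 95.22°, invalid

α = atan 0.1 = 5.71°;  2α = 11.42°
edge 0: e_0 = (-4.43, -5.17);  n_0 = (-0.7594, +0.6507)
edge 5: e_5 = (-2.31, +1.64);  n_5 = (+0.5789, +0.8154)
∠(n_0, n_5) = 84.78°
δ = |180° − 84.78°| = 95.22°
95.22° > 2α = 11.42°  →  invalid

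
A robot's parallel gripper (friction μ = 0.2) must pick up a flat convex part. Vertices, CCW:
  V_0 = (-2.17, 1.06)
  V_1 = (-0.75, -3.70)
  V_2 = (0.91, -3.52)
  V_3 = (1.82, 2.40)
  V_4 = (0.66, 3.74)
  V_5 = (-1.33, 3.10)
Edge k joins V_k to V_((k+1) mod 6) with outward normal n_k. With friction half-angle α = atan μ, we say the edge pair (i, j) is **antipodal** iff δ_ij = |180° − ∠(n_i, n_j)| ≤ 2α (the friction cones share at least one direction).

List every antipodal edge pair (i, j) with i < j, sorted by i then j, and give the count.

α = atan 0.2 = 11.31°;  2α = 22.62°
n_0 = (-0.9583, -0.2859)
n_1 = (+0.1078, -0.9942)
n_2 = (+0.9884, -0.1519)
n_3 = (+0.7561, +0.6545)
n_4 = (-0.3062, +0.9520)
n_5 = (-0.9247, +0.3807)
  (0,1): δ = 100.42°  ·
  (0,2): δ = 25.35°  ·
  (0,3): δ = 24.27°  ·
  (0,4): δ = 91.22°  ·
  (0,5): δ = 141.01°  ·
  (1,2): δ = 104.93°  ·
  (1,3): δ = 55.31°  ·
  (1,4): δ = 11.64°  ✓
  (1,5): δ = 61.43°  ·
  (2,3): δ = 130.38°  ·
  (2,4): δ = 63.43°  ·
  (2,5): δ = 13.64°  ✓
  (3,4): δ = 113.05°  ·
  (3,5): δ = 63.26°  ·
  (4,5): δ = 130.21°  ·
antipodal pairs: 2

count = 2; pairs: (1,4), (2,5)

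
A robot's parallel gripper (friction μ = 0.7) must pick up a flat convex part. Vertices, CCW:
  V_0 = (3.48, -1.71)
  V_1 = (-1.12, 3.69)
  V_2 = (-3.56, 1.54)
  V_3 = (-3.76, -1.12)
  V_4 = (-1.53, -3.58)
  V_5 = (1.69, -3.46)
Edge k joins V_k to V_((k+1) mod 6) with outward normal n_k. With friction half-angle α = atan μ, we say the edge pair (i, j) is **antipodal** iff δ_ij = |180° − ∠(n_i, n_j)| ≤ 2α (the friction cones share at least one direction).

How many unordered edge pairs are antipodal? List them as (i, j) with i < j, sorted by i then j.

count = 6; pairs: (0,2), (0,3), (0,4), (1,4), (1,5), (2,5)

α = atan 0.7 = 34.99°;  2α = 69.98°
n_0 = (+0.7612, +0.6485)
n_1 = (-0.6611, +0.7503)
n_2 = (-0.9972, +0.0750)
n_3 = (-0.7409, -0.6716)
n_4 = (+0.0372, -0.9993)
n_5 = (+0.6991, -0.7151)
  (0,1): δ = 89.04°  ·
  (0,2): δ = 44.73°  ✓
  (0,3): δ = 1.77°  ✓
  (0,4): δ = 51.71°  ✓
  (0,5): δ = 93.93°  ·
  (1,2): δ = 135.68°  ·
  (1,3): δ = 89.19°  ·
  (1,4): δ = 39.25°  ✓
  (1,5): δ = 2.97°  ✓
  (2,3): δ = 133.51°  ·
  (2,4): δ = 83.57°  ·
  (2,5): δ = 41.35°  ✓
  (3,4): δ = 130.06°  ·
  (3,5): δ = 87.84°  ·
  (4,5): δ = 137.78°  ·
antipodal pairs: 6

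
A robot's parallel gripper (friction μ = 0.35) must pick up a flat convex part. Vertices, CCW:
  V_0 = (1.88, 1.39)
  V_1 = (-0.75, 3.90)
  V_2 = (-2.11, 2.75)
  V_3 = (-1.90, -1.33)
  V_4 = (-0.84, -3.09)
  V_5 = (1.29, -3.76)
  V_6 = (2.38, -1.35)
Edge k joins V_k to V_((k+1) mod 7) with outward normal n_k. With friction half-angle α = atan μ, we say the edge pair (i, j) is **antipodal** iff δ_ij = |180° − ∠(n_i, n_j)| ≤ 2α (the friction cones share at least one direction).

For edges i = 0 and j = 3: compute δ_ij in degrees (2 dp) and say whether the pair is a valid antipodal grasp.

δ = 15.28°, valid

α = atan 0.35 = 19.29°;  2α = 38.58°
edge 0: e_0 = (-2.63, +2.51);  n_0 = (+0.6904, +0.7234)
edge 3: e_3 = (+1.06, -1.76);  n_3 = (-0.8566, -0.5159)
∠(n_0, n_3) = 164.72°
δ = |180° − 164.72°| = 15.28°
15.28° ≤ 2α = 38.58°  →  valid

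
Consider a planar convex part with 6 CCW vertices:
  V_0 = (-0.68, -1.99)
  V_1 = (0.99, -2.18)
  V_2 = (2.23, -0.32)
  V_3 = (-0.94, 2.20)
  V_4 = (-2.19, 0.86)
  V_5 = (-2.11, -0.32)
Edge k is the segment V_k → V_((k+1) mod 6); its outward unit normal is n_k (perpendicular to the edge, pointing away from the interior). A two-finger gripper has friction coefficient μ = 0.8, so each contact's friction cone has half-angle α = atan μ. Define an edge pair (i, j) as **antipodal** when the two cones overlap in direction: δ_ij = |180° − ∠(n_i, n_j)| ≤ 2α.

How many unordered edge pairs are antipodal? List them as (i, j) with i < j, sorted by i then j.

α = atan 0.8 = 38.66°;  2α = 77.32°
n_0 = (-0.1130, -0.9936)
n_1 = (+0.8321, -0.5547)
n_2 = (+0.6223, +0.7828)
n_3 = (-0.7312, +0.6821)
n_4 = (-0.9977, -0.0676)
n_5 = (-0.7596, -0.6504)
  (0,1): δ = 117.20°  ·
  (0,2): δ = 31.99°  ✓
  (0,3): δ = 53.48°  ✓
  (0,4): δ = 100.37°  ·
  (0,5): δ = 137.06°  ·
  (1,2): δ = 94.79°  ·
  (1,3): δ = 9.32°  ✓
  (1,4): δ = 37.57°  ✓
  (1,5): δ = 74.26°  ✓
  (2,3): δ = 94.53°  ·
  (2,4): δ = 47.64°  ✓
  (2,5): δ = 10.94°  ✓
  (3,4): δ = 133.11°  ·
  (3,5): δ = 96.42°  ·
  (4,5): δ = 143.31°  ·
antipodal pairs: 7

count = 7; pairs: (0,2), (0,3), (1,3), (1,4), (1,5), (2,4), (2,5)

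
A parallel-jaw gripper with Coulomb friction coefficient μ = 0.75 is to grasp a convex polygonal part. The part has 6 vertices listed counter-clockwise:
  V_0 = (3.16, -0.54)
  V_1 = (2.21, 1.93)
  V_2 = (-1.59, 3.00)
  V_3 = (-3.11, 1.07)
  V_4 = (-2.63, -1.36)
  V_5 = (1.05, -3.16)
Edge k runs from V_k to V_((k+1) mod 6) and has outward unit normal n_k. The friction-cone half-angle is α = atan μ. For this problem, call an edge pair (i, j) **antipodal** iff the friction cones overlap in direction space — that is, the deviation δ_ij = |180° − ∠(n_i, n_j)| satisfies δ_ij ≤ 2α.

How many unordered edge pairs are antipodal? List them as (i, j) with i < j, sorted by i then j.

count = 8; pairs: (0,2), (0,3), (0,4), (1,3), (1,4), (1,5), (2,5), (3,5)

α = atan 0.75 = 36.87°;  2α = 73.74°
n_0 = (+0.9333, +0.3590)
n_1 = (+0.2710, +0.9626)
n_2 = (-0.7856, +0.6187)
n_3 = (-0.9810, -0.1938)
n_4 = (-0.4394, -0.8983)
n_5 = (+0.7788, -0.6272)
  (0,1): δ = 126.76°  ·
  (0,2): δ = 59.26°  ✓
  (0,3): δ = 9.86°  ✓
  (0,4): δ = 42.90°  ✓
  (0,5): δ = 120.12°  ·
  (1,2): δ = 112.50°  ·
  (1,3): δ = 63.10°  ✓
  (1,4): δ = 10.34°  ✓
  (1,5): δ = 66.88°  ✓
  (2,3): δ = 130.60°  ·
  (2,4): δ = 77.84°  ·
  (2,5): δ = 0.62°  ✓
  (3,4): δ = 127.24°  ·
  (3,5): δ = 50.02°  ✓
  (4,5): δ = 102.78°  ·
antipodal pairs: 8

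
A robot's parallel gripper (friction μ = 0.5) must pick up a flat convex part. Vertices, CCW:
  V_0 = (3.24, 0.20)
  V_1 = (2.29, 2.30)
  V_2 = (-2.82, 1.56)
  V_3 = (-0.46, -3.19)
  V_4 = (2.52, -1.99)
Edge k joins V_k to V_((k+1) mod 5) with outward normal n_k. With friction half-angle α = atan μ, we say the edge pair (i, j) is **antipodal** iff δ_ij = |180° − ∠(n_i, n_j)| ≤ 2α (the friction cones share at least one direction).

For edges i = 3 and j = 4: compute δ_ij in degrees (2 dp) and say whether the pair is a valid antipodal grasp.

α = atan 0.5 = 26.57°;  2α = 53.13°
edge 3: e_3 = (+2.98, +1.20);  n_3 = (+0.3735, -0.9276)
edge 4: e_4 = (+0.72, +2.19);  n_4 = (+0.9500, -0.3123)
∠(n_3, n_4) = 49.87°
δ = |180° − 49.87°| = 130.13°
130.13° > 2α = 53.13°  →  invalid

δ = 130.13°, invalid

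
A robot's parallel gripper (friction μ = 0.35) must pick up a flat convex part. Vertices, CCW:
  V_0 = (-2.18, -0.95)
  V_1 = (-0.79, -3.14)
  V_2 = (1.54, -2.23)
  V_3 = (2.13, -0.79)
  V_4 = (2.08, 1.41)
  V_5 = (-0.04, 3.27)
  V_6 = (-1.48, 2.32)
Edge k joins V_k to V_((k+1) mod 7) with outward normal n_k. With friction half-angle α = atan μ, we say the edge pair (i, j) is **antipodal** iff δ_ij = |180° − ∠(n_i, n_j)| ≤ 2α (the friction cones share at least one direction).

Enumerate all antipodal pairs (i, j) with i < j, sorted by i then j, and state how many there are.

count = 6; pairs: (0,3), (0,4), (1,5), (2,5), (2,6), (3,6)

α = atan 0.35 = 19.29°;  2α = 38.58°
n_0 = (-0.8443, -0.5359)
n_1 = (+0.3638, -0.9315)
n_2 = (+0.9253, -0.3791)
n_3 = (+0.9997, +0.0227)
n_4 = (+0.6595, +0.7517)
n_5 = (-0.5507, +0.8347)
n_6 = (-0.9778, +0.2093)
  (0,1): δ = 101.07°  ·
  (0,2): δ = 54.68°  ·
  (0,3): δ = 31.10°  ✓
  (0,4): δ = 16.33°  ✓
  (0,5): δ = 91.01°  ·
  (0,6): δ = 135.51°  ·
  (1,2): δ = 133.61°  ·
  (1,3): δ = 110.03°  ·
  (1,4): δ = 62.60°  ·
  (1,5): δ = 12.08°  ✓
  (1,6): δ = 56.58°  ·
  (2,3): δ = 156.42°  ·
  (2,4): δ = 108.98°  ·
  (2,5): δ = 34.31°  ✓
  (2,6): δ = 10.20°  ✓
  (3,4): δ = 132.56°  ·
  (3,5): δ = 57.89°  ·
  (3,6): δ = 13.38°  ✓
  (4,5): δ = 105.32°  ·
  (4,6): δ = 60.82°  ·
  (5,6): δ = 135.50°  ·
antipodal pairs: 6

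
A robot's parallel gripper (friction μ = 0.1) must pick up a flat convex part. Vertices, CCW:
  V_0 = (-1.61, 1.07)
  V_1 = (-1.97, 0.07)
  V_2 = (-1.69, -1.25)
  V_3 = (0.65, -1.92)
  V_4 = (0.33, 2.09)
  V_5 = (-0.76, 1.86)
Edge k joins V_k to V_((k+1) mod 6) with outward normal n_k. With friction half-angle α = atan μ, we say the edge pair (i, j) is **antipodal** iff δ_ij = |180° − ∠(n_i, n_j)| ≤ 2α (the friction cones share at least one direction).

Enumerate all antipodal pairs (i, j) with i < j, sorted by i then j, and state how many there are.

α = atan 0.1 = 5.71°;  2α = 11.42°
n_0 = (-0.9409, +0.3387)
n_1 = (-0.9782, -0.2075)
n_2 = (-0.2753, -0.9614)
n_3 = (+0.9968, +0.0795)
n_4 = (-0.2065, +0.9785)
n_5 = (-0.6808, +0.7325)
  (0,1): δ = 148.22°  ·
  (0,2): δ = 86.18°  ·
  (0,3): δ = 24.36°  ·
  (0,4): δ = 121.71°  ·
  (0,5): δ = 152.70°  ·
  (1,2): δ = 117.95°  ·
  (1,3): δ = 7.41°  ✓
  (1,4): δ = 89.94°  ·
  (1,5): δ = 120.93°  ·
  (2,3): δ = 69.46°  ·
  (2,4): δ = 27.89°  ·
  (2,5): δ = 58.88°  ·
  (3,4): δ = 82.65°  ·
  (3,5): δ = 51.66°  ·
  (4,5): δ = 149.01°  ·
antipodal pairs: 1

count = 1; pairs: (1,3)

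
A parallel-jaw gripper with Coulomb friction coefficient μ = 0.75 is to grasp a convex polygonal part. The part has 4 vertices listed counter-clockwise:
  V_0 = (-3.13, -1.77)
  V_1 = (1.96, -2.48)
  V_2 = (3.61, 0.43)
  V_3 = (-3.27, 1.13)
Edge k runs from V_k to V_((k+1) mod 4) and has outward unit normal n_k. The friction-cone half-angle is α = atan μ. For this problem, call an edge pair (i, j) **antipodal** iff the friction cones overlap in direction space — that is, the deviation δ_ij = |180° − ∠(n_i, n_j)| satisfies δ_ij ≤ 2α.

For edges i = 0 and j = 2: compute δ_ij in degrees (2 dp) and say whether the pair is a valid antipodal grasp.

α = atan 0.75 = 36.87°;  2α = 73.74°
edge 0: e_0 = (+5.09, -0.71);  n_0 = (-0.1382, -0.9904)
edge 2: e_2 = (-6.88, +0.70);  n_2 = (+0.1012, +0.9949)
∠(n_0, n_2) = 177.87°
δ = |180° − 177.87°| = 2.13°
2.13° ≤ 2α = 73.74°  →  valid

δ = 2.13°, valid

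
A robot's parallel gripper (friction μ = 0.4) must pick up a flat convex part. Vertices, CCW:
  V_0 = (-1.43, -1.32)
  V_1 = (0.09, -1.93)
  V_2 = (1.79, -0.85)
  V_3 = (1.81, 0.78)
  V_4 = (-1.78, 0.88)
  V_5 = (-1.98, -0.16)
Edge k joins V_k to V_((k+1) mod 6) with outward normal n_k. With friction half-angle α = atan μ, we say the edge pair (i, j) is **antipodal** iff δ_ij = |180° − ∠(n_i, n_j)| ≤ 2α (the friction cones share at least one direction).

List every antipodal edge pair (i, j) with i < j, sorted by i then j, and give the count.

count = 4; pairs: (0,3), (1,3), (2,4), (2,5)

α = atan 0.4 = 21.80°;  2α = 43.60°
n_0 = (-0.3724, -0.9281)
n_1 = (+0.5362, -0.8441)
n_2 = (+0.9999, -0.0123)
n_3 = (+0.0278, +0.9996)
n_4 = (-0.9820, +0.1888)
n_5 = (-0.9036, -0.4284)
  (0,1): δ = 125.71°  ·
  (0,2): δ = 68.84°  ·
  (0,3): δ = 20.27°  ✓
  (0,4): δ = 100.98°  ·
  (0,5): δ = 137.23°  ·
  (1,2): δ = 123.13°  ·
  (1,3): δ = 34.02°  ✓
  (1,4): δ = 46.69°  ·
  (1,5): δ = 82.94°  ·
  (2,3): δ = 90.89°  ·
  (2,4): δ = 10.18°  ✓
  (2,5): δ = 26.07°  ✓
  (3,4): δ = 99.29°  ·
  (3,5): δ = 63.04°  ·
  (4,5): δ = 143.75°  ·
antipodal pairs: 4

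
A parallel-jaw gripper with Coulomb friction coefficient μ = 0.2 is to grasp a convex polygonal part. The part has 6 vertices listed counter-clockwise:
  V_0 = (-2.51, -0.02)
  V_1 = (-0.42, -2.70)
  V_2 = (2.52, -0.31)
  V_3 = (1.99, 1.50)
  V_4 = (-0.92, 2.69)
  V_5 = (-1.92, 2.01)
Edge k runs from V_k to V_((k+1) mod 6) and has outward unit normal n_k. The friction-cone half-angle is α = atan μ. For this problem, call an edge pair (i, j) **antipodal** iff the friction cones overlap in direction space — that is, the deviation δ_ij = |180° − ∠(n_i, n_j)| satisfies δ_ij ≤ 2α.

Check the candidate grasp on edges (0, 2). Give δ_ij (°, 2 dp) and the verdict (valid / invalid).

δ = 21.63°, valid

α = atan 0.2 = 11.31°;  2α = 22.62°
edge 0: e_0 = (+2.09, -2.68);  n_0 = (-0.7886, -0.6150)
edge 2: e_2 = (-0.53, +1.81);  n_2 = (+0.9597, +0.2810)
∠(n_0, n_2) = 158.37°
δ = |180° − 158.37°| = 21.63°
21.63° ≤ 2α = 22.62°  →  valid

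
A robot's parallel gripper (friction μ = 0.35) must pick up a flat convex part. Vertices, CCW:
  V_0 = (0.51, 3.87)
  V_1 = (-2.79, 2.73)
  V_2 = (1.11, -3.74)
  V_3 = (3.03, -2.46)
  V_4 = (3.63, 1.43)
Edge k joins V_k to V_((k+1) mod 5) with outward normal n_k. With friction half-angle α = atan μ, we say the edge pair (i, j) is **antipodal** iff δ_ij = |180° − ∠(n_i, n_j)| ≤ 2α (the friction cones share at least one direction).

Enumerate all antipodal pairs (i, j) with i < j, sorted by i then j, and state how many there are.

count = 2; pairs: (0,2), (1,4)

α = atan 0.35 = 19.29°;  2α = 38.58°
n_0 = (-0.3265, +0.9452)
n_1 = (-0.8564, -0.5162)
n_2 = (+0.5547, -0.8321)
n_3 = (+0.9883, -0.1524)
n_4 = (+0.6160, +0.7877)
  (0,1): δ = 77.98°  ·
  (0,2): δ = 14.63°  ✓
  (0,3): δ = 62.17°  ·
  (0,4): δ = 122.92°  ·
  (1,2): δ = 87.39°  ·
  (1,3): δ = 39.85°  ·
  (1,4): δ = 20.89°  ✓
  (2,3): δ = 132.46°  ·
  (2,4): δ = 71.72°  ·
  (3,4): δ = 119.26°  ·
antipodal pairs: 2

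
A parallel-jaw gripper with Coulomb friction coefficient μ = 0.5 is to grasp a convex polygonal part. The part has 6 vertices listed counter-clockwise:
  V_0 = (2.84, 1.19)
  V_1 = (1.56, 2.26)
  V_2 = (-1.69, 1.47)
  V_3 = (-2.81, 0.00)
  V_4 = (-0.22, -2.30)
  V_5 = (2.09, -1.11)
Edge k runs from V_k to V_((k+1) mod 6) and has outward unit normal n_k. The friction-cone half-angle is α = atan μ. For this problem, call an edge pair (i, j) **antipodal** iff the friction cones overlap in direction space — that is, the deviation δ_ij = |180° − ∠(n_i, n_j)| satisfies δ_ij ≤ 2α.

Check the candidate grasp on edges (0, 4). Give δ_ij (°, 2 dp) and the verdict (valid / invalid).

δ = 67.15°, invalid

α = atan 0.5 = 26.57°;  2α = 53.13°
edge 0: e_0 = (-1.28, +1.07);  n_0 = (+0.6414, +0.7672)
edge 4: e_4 = (+2.31, +1.19);  n_4 = (+0.4580, -0.8890)
∠(n_0, n_4) = 112.85°
δ = |180° − 112.85°| = 67.15°
67.15° > 2α = 53.13°  →  invalid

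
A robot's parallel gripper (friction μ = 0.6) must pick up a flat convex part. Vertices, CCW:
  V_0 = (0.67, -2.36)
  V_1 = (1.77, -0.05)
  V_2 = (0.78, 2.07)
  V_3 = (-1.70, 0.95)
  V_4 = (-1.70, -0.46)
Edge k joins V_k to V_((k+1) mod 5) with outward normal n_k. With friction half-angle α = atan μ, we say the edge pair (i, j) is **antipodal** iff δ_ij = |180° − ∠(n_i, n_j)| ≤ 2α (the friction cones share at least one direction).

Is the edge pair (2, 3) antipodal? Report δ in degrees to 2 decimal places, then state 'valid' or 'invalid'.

δ = 114.30°, invalid

α = atan 0.6 = 30.96°;  2α = 61.93°
edge 2: e_2 = (-2.48, -1.12);  n_2 = (-0.4116, +0.9114)
edge 3: e_3 = (+0.00, -1.41);  n_3 = (-1.0000, -0.0000)
∠(n_2, n_3) = 65.70°
δ = |180° − 65.70°| = 114.30°
114.30° > 2α = 61.93°  →  invalid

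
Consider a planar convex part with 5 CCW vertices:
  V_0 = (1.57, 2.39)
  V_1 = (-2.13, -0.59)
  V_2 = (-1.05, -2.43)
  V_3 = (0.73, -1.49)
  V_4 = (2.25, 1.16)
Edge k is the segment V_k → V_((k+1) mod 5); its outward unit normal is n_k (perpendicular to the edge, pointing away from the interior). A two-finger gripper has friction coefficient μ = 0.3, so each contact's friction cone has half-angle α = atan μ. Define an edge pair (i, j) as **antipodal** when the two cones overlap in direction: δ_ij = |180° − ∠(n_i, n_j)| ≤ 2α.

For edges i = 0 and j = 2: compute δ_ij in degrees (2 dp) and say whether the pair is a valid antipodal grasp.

δ = 11.01°, valid

α = atan 0.3 = 16.70°;  2α = 33.40°
edge 0: e_0 = (-3.70, -2.98);  n_0 = (-0.6273, +0.7788)
edge 2: e_2 = (+1.78, +0.94);  n_2 = (+0.4670, -0.8843)
∠(n_0, n_2) = 168.99°
δ = |180° − 168.99°| = 11.01°
11.01° ≤ 2α = 33.40°  →  valid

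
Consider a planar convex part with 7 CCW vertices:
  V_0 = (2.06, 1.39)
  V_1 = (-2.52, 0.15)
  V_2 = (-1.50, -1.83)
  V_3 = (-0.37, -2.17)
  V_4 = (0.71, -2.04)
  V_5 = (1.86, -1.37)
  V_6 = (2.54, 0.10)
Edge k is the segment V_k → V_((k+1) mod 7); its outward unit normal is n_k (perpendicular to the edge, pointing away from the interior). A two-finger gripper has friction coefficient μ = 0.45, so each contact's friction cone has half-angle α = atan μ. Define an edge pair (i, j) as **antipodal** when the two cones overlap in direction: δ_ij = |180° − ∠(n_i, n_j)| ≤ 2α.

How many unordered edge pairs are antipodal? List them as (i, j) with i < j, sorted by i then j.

count = 4; pairs: (0,2), (0,3), (0,4), (1,6)

α = atan 0.45 = 24.23°;  2α = 48.46°
n_0 = (-0.2613, +0.9652)
n_1 = (-0.8890, -0.4580)
n_2 = (-0.2881, -0.9576)
n_3 = (+0.1195, -0.9928)
n_4 = (+0.5034, -0.8641)
n_5 = (+0.9076, -0.4198)
n_6 = (+0.9372, +0.3487)
  (0,1): δ = 77.89°  ·
  (0,2): δ = 31.89°  ✓
  (0,3): δ = 8.29°  ✓
  (0,4): δ = 15.08°  ✓
  (0,5): δ = 50.03°  ·
  (0,6): δ = 95.26°  ·
  (1,2): δ = 134.00°  ·
  (1,3): δ = 110.39°  ·
  (1,4): δ = 87.03°  ·
  (1,5): δ = 52.08°  ·
  (1,6): δ = 6.85°  ✓
  (2,3): δ = 156.39°  ·
  (2,4): δ = 133.03°  ·
  (2,5): δ = 98.08°  ·
  (2,6): δ = 52.84°  ·
  (3,4): δ = 156.64°  ·
  (3,5): δ = 121.69°  ·
  (3,6): δ = 76.45°  ·
  (4,5): δ = 145.05°  ·
  (4,6): δ = 99.82°  ·
  (5,6): δ = 134.77°  ·
antipodal pairs: 4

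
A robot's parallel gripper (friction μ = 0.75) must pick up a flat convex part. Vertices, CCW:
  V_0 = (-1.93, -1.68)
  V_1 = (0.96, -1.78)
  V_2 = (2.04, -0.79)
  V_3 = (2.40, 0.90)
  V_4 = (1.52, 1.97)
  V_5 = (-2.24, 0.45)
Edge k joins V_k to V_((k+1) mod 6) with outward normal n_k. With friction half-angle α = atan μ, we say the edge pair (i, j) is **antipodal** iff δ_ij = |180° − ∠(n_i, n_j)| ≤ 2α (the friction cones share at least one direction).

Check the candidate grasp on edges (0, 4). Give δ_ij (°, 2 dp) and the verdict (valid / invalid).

δ = 23.99°, valid

α = atan 0.75 = 36.87°;  2α = 73.74°
edge 0: e_0 = (+2.89, -0.10);  n_0 = (-0.0346, -0.9994)
edge 4: e_4 = (-3.76, -1.52);  n_4 = (-0.3748, +0.9271)
∠(n_0, n_4) = 156.01°
δ = |180° − 156.01°| = 23.99°
23.99° ≤ 2α = 73.74°  →  valid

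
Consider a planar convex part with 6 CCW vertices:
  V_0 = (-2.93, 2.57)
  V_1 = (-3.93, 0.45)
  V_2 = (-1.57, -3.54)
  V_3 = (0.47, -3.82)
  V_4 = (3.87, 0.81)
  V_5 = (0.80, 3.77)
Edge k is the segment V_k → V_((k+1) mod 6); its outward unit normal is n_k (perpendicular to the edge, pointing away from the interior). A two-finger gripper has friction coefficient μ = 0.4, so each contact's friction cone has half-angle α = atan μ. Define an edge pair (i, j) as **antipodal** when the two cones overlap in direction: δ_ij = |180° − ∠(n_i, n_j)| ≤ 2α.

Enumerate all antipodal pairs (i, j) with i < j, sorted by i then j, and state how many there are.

count = 5; pairs: (0,3), (1,4), (2,4), (2,5), (3,5)

α = atan 0.4 = 21.80°;  2α = 43.60°
n_0 = (-0.9044, +0.4266)
n_1 = (-0.8607, -0.5091)
n_2 = (-0.1360, -0.9907)
n_3 = (+0.8060, -0.5919)
n_4 = (+0.6941, +0.7199)
n_5 = (-0.3063, +0.9519)
  (0,1): δ = 124.14°  ·
  (0,2): δ = 72.56°  ·
  (0,3): δ = 11.04°  ✓
  (0,4): δ = 71.30°  ·
  (0,5): δ = 133.09°  ·
  (1,2): δ = 128.42°  ·
  (1,3): δ = 66.89°  ·
  (1,4): δ = 15.44°  ✓
  (1,5): δ = 77.23°  ·
  (2,3): δ = 118.48°  ·
  (2,4): δ = 36.14°  ✓
  (2,5): δ = 25.65°  ✓
  (3,4): δ = 97.66°  ·
  (3,5): δ = 35.87°  ✓
  (4,5): δ = 118.21°  ·
antipodal pairs: 5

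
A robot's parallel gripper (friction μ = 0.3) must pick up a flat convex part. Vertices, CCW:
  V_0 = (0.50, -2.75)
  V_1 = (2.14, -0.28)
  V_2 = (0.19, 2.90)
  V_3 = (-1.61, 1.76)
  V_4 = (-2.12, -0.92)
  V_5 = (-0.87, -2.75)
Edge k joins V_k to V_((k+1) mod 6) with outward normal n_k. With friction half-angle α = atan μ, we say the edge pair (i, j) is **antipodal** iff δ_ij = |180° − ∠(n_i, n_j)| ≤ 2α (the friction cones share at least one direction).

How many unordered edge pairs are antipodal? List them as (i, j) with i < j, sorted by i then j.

count = 4; pairs: (0,2), (0,3), (1,4), (2,5)

α = atan 0.3 = 16.70°;  2α = 33.40°
n_0 = (+0.8331, -0.5531)
n_1 = (+0.8525, +0.5228)
n_2 = (-0.5351, +0.8448)
n_3 = (-0.9824, +0.1869)
n_4 = (-0.8257, -0.5640)
n_5 = (+0.0000, -1.0000)
  (0,1): δ = 114.90°  ·
  (0,2): δ = 24.07°  ✓
  (0,3): δ = 22.81°  ✓
  (0,4): δ = 67.92°  ·
  (0,5): δ = 123.58°  ·
  (1,2): δ = 89.17°  ·
  (1,3): δ = 42.29°  ·
  (1,4): δ = 2.82°  ✓
  (1,5): δ = 58.48°  ·
  (2,3): δ = 133.12°  ·
  (2,4): δ = 88.01°  ·
  (2,5): δ = 32.35°  ✓
  (3,4): δ = 134.89°  ·
  (3,5): δ = 79.23°  ·
  (4,5): δ = 124.34°  ·
antipodal pairs: 4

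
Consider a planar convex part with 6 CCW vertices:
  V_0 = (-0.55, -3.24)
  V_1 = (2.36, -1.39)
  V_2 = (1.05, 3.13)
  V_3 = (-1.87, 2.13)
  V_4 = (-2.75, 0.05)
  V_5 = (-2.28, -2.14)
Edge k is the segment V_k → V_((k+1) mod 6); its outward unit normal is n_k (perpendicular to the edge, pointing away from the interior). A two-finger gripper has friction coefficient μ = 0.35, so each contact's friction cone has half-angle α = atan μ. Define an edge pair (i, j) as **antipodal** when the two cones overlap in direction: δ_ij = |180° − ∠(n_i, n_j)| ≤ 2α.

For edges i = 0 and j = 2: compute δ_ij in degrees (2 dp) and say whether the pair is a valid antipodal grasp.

δ = 13.54°, valid

α = atan 0.35 = 19.29°;  2α = 38.58°
edge 0: e_0 = (+2.91, +1.85);  n_0 = (+0.5365, -0.8439)
edge 2: e_2 = (-2.92, -1.00);  n_2 = (-0.3240, +0.9461)
∠(n_0, n_2) = 166.46°
δ = |180° − 166.46°| = 13.54°
13.54° ≤ 2α = 38.58°  →  valid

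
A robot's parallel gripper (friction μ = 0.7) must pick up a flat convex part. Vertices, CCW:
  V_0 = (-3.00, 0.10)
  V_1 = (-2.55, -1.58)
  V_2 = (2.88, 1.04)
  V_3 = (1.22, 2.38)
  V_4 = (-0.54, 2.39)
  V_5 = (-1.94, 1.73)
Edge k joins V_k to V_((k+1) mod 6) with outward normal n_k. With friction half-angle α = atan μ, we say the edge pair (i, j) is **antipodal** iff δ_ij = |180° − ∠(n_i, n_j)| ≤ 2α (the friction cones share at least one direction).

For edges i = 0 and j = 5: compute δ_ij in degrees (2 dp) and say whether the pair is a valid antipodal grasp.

α = atan 0.7 = 34.99°;  2α = 69.98°
edge 0: e_0 = (+0.45, -1.68);  n_0 = (-0.9659, -0.2587)
edge 5: e_5 = (-1.06, -1.63);  n_5 = (-0.8383, +0.5452)
∠(n_0, n_5) = 48.03°
δ = |180° − 48.03°| = 131.97°
131.97° > 2α = 69.98°  →  invalid

δ = 131.97°, invalid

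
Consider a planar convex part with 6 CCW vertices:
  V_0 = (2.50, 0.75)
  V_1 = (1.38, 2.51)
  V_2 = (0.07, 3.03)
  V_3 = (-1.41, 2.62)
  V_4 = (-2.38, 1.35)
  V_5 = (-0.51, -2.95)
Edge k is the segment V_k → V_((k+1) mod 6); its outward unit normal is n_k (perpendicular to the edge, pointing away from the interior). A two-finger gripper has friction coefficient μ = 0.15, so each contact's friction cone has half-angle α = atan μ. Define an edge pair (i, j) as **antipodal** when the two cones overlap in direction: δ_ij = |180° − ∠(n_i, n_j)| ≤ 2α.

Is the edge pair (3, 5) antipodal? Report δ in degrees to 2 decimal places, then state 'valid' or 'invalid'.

δ = 1.76°, valid

α = atan 0.15 = 8.53°;  2α = 17.06°
edge 3: e_3 = (-0.97, -1.27);  n_3 = (-0.7947, +0.6070)
edge 5: e_5 = (+3.01, +3.70);  n_5 = (+0.7757, -0.6311)
∠(n_3, n_5) = 178.24°
δ = |180° − 178.24°| = 1.76°
1.76° ≤ 2α = 17.06°  →  valid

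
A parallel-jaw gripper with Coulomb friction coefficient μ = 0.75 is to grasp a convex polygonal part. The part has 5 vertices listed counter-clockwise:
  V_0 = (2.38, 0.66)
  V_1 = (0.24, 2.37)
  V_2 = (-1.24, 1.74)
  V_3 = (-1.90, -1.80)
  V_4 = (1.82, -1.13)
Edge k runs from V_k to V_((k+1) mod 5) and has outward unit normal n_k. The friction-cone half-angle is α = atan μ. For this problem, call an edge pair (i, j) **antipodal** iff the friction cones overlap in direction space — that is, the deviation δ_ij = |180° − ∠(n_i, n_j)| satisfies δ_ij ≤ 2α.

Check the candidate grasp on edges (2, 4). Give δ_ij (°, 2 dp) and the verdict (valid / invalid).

δ = 6.81°, valid

α = atan 0.75 = 36.87°;  2α = 73.74°
edge 2: e_2 = (-0.66, -3.54);  n_2 = (-0.9831, +0.1833)
edge 4: e_4 = (+0.56, +1.79);  n_4 = (+0.9544, -0.2986)
∠(n_2, n_4) = 173.19°
δ = |180° − 173.19°| = 6.81°
6.81° ≤ 2α = 73.74°  →  valid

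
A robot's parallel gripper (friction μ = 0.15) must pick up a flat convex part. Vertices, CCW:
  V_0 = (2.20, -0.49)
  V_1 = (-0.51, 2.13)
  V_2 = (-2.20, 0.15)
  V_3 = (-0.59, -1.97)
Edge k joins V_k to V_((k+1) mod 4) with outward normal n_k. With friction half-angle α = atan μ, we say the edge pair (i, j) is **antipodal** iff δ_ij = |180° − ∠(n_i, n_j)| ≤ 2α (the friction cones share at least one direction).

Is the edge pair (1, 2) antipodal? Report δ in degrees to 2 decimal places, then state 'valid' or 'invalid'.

α = atan 0.15 = 8.53°;  2α = 17.06°
edge 1: e_1 = (-1.69, -1.98);  n_1 = (-0.7606, +0.6492)
edge 2: e_2 = (+1.61, -2.12);  n_2 = (-0.7964, -0.6048)
∠(n_1, n_2) = 77.70°
δ = |180° − 77.70°| = 102.30°
102.30° > 2α = 17.06°  →  invalid

δ = 102.30°, invalid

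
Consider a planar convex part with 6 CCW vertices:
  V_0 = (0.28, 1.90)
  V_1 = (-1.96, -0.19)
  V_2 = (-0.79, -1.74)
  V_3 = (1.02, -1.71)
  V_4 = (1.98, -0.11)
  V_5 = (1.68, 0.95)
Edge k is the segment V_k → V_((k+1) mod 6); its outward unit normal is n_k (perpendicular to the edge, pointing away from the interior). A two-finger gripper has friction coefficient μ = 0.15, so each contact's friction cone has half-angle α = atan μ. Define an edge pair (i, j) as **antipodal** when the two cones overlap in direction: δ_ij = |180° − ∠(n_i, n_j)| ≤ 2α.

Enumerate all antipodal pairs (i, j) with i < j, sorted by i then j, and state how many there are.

α = atan 0.15 = 8.53°;  2α = 17.06°
n_0 = (-0.6822, +0.7312)
n_1 = (-0.7981, -0.6025)
n_2 = (+0.0166, -0.9999)
n_3 = (+0.8575, -0.5145)
n_4 = (+0.9622, +0.2723)
n_5 = (+0.5615, +0.8275)
  (0,1): δ = 95.97°  ·
  (0,2): δ = 42.07°  ·
  (0,3): δ = 16.02°  ✓
  (0,4): δ = 62.79°  ·
  (0,5): δ = 102.82°  ·
  (1,2): δ = 126.10°  ·
  (1,3): δ = 68.01°  ·
  (1,4): δ = 21.24°  ·
  (1,5): δ = 18.79°  ·
  (2,3): δ = 121.91°  ·
  (2,4): δ = 75.15°  ·
  (2,5): δ = 35.11°  ·
  (3,4): δ = 133.23°  ·
  (3,5): δ = 93.20°  ·
  (4,5): δ = 139.96°  ·
antipodal pairs: 1

count = 1; pairs: (0,3)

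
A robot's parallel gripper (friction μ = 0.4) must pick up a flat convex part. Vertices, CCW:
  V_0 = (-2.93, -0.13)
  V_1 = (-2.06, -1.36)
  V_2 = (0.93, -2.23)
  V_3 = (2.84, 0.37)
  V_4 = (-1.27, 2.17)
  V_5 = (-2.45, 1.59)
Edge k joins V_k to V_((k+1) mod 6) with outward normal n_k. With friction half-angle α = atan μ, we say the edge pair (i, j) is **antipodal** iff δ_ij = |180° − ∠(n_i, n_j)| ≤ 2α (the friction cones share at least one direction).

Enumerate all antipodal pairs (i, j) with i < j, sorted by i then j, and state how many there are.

count = 5; pairs: (0,3), (1,3), (1,4), (2,4), (2,5)

α = atan 0.4 = 21.80°;  2α = 43.60°
n_0 = (-0.8164, -0.5775)
n_1 = (-0.2794, -0.9602)
n_2 = (+0.8059, -0.5920)
n_3 = (+0.4012, +0.9160)
n_4 = (-0.4411, +0.8974)
n_5 = (-0.9632, +0.2688)
  (0,1): δ = 141.50°  ·
  (0,2): δ = 71.57°  ·
  (0,3): δ = 31.08°  ✓
  (0,4): δ = 80.90°  ·
  (0,5): δ = 129.13°  ·
  (1,2): δ = 110.08°  ·
  (1,3): δ = 7.43°  ✓
  (1,4): δ = 42.40°  ✓
  (1,5): δ = 90.63°  ·
  (2,3): δ = 77.35°  ·
  (2,4): δ = 27.52°  ✓
  (2,5): δ = 20.71°  ✓
  (3,4): δ = 130.17°  ·
  (3,5): δ = 81.94°  ·
  (4,5): δ = 131.77°  ·
antipodal pairs: 5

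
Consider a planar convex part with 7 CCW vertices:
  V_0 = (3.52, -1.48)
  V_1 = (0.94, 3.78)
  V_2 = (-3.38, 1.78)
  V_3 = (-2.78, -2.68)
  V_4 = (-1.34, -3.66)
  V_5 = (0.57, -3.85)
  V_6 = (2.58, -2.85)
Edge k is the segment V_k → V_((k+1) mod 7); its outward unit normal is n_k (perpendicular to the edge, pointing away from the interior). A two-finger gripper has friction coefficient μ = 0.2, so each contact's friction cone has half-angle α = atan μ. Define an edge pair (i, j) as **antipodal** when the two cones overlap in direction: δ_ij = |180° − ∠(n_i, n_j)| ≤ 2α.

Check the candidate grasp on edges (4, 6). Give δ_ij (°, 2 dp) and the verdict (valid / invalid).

δ = 118.77°, invalid

α = atan 0.2 = 11.31°;  2α = 22.62°
edge 4: e_4 = (+1.91, -0.19);  n_4 = (-0.0990, -0.9951)
edge 6: e_6 = (+0.94, +1.37);  n_6 = (+0.8246, -0.5658)
∠(n_4, n_6) = 61.23°
δ = |180° − 61.23°| = 118.77°
118.77° > 2α = 22.62°  →  invalid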